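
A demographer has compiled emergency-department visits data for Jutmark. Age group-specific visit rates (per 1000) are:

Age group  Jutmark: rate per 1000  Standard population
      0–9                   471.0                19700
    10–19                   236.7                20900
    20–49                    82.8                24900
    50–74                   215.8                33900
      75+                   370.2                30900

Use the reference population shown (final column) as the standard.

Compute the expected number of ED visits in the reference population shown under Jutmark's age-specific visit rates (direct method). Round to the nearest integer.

35042

Expected ED visits = Σ (standard pop × age-specific rate ÷ 1000)
= 19700×471.0/1000 + 20900×236.7/1000 + 24900×82.8/1000 + 33900×215.8/1000 + 30900×370.2/1000
= 9278.70 + 4947.03 + 2061.72 + 7315.62 + 11439.18 = 35042.25.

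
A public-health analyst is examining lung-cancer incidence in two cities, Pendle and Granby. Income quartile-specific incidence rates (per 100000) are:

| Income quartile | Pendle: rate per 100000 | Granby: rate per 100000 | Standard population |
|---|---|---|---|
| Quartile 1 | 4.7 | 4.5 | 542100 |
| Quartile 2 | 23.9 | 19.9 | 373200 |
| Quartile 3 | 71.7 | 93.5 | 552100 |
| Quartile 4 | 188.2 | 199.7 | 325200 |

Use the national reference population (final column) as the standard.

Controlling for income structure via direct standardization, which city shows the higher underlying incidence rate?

Standard total = 1792600; weights = 0.3024, 0.2082, 0.3080, 0.1814.
Pendle: 0.3024×4.7 + 0.2082×23.9 + 0.3080×71.7 + 0.1814×188.2 = 62.6216 per 100000.
Granby: 0.3024×4.5 + 0.2082×19.9 + 0.3080×93.5 + 0.1814×199.7 = 70.5288 per 100000.

Granby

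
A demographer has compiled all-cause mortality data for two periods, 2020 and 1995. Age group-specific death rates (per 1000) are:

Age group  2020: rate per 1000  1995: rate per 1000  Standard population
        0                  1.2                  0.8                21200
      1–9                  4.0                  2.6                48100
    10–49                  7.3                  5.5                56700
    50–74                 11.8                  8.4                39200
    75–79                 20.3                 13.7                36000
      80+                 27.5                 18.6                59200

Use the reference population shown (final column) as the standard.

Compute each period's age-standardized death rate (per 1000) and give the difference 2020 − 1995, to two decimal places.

Standard total = 260400; weights = 0.0814, 0.1847, 0.2177, 0.1505, 0.1382, 0.2273.
2020: 0.0814×1.2 + 0.1847×4.0 + 0.2177×7.3 + 0.1505×11.8 + 0.1382×20.3 + 0.2273×27.5 = 13.2608 per 1000.
1995: 0.0814×0.8 + 0.1847×2.6 + 0.2177×5.5 + 0.1505×8.4 + 0.1382×13.7 + 0.2273×18.6 = 9.1301 per 1000.
Difference = 13.2608 − 9.1301 = 4.1307.

4.13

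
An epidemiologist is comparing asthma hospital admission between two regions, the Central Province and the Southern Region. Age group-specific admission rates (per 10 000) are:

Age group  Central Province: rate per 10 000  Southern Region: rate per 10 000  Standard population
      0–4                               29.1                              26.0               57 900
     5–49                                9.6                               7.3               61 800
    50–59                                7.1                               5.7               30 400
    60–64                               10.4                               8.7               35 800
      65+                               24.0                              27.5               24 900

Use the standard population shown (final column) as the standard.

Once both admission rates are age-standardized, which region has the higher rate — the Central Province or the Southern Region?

Central Province

Standard total = 210 800; weights = 0.2747, 0.2932, 0.1442, 0.1698, 0.1181.
The Central Province: 0.2747×29.1 + 0.2932×9.6 + 0.1442×7.1 + 0.1698×10.4 + 0.1181×24.0 = 16.4323 per 10 000.
The Southern Region: 0.2747×26.0 + 0.2932×7.3 + 0.1442×5.7 + 0.1698×8.7 + 0.1181×27.5 = 14.8294 per 10 000.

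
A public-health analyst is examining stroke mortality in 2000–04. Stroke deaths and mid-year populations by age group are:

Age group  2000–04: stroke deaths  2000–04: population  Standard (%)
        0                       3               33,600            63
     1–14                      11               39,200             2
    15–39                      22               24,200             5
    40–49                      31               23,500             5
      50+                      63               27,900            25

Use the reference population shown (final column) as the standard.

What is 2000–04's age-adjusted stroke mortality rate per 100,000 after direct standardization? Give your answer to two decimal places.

Age-specific rates per 100,000 for 2000–04: 8.93, 28.06, 90.91, 131.91, 225.81.
Standard weights: 0.63, 0.02, 0.05, 0.05, 0.25.
Standardized rate: 0.6300×8.93 + 0.0200×28.06 + 0.0500×90.91 + 0.0500×131.91 + 0.2500×225.81 = 73.7790 per 100,000.

73.78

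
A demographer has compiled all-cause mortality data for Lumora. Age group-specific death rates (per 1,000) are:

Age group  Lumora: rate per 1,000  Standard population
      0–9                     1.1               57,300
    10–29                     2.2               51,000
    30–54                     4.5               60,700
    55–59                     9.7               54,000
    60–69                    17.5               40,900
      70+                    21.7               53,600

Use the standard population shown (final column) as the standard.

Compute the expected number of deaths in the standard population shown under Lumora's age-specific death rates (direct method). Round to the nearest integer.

2851

Expected deaths = Σ (standard pop × age-specific rate ÷ 1,000)
= 57,300×1.1/1,000 + 51,000×2.2/1,000 + 60,700×4.5/1,000 + 54,000×9.7/1,000 + 40,900×17.5/1,000 + 53,600×21.7/1,000
= 63.03 + 112.20 + 273.15 + 523.80 + 715.75 + 1163.12 = 2851.05.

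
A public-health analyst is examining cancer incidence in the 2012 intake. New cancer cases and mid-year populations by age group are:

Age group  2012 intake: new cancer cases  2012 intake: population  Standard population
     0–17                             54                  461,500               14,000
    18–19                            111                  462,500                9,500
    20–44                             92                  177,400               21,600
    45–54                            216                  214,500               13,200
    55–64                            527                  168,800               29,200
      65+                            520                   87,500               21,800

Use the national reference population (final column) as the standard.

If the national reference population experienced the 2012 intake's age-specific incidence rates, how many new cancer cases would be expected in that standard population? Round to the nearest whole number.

Age-specific rates per 100,000 for the 2012 intake: 11.70, 24.00, 51.86, 100.70, 312.20, 594.29.
Expected new cancer cases = Σ (standard pop × age-specific rate ÷ 100,000)
= 14,000×11.70/100,000 + 9,500×24.00/100,000 + 21,600×51.86/100,000 + 13,200×100.70/100,000 + 29,200×312.20/100,000 + 21,800×594.29/100,000
= 1.64 + 2.28 + 11.20 + 13.29 + 91.16 + 129.55 = 249.13.

249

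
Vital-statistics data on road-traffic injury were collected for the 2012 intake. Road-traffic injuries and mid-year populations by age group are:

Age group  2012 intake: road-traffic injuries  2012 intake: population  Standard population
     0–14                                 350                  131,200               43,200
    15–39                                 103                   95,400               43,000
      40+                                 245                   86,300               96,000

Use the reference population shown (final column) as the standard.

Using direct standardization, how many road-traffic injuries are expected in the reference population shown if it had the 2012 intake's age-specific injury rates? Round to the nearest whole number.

Age-specific rates per 100,000 for the 2012 intake: 266.77, 107.97, 283.89.
Expected road-traffic injuries = Σ (standard pop × age-specific rate ÷ 100,000)
= 43,200×266.77/100,000 + 43,000×107.97/100,000 + 96,000×283.89/100,000
= 115.24 + 46.43 + 272.54 = 434.21.

434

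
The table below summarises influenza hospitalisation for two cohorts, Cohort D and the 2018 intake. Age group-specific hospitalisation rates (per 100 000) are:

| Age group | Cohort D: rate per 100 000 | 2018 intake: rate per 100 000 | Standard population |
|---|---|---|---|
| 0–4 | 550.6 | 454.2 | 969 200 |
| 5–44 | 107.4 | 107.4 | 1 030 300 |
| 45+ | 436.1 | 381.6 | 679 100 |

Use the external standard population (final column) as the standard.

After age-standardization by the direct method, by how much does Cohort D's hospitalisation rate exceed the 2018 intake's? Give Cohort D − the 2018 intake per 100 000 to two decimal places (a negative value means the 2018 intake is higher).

Standard total = 2 678 600; weights = 0.3618, 0.3846, 0.2535.
Cohort D: 0.3618×550.6 + 0.3846×107.4 + 0.2535×436.1 = 351.0981 per 100 000.
The 2018 intake: 0.3618×454.2 + 0.3846×107.4 + 0.2535×381.6 = 302.4003 per 100 000.
Difference = 351.0981 − 302.4003 = 48.6978.

48.70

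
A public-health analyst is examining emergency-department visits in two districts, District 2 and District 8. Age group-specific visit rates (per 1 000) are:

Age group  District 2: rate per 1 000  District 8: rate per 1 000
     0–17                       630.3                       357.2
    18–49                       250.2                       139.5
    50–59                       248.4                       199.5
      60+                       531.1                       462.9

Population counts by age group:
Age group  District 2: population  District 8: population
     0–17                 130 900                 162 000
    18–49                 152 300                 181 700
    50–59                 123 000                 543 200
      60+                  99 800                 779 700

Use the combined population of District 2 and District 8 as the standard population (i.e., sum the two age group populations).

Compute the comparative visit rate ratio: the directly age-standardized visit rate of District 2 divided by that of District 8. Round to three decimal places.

1.303

Combined standard total = 2 172 600; weights = 0.1348, 0.1537, 0.3066, 0.4048.
District 2: 0.1348×630.3 + 0.1537×250.2 + 0.3066×248.4 + 0.4048×531.1 = 414.6038 per 1 000.
District 8: 0.1348×357.2 + 0.1537×139.5 + 0.3066×199.5 + 0.4048×462.9 = 318.1646 per 1 000.
Ratio = 414.6038 ÷ 318.1646 = 1.30311.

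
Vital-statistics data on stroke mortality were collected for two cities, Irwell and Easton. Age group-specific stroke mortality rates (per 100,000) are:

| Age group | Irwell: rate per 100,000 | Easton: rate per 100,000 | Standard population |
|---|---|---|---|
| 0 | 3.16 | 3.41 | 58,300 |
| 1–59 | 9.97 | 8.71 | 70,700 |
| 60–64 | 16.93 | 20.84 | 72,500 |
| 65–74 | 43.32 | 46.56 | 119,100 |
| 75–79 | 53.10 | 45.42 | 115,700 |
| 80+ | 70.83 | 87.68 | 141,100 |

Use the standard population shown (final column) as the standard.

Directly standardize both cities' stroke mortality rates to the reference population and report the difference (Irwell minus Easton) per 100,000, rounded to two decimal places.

Standard total = 577,400; weights = 0.1010, 0.1224, 0.1256, 0.2063, 0.2004, 0.2444.
Irwell: 0.1010×3.16 + 0.1224×9.97 + 0.1256×16.93 + 0.2063×43.32 + 0.2004×53.10 + 0.2444×70.83 = 40.5503 per 100,000.
Easton: 0.1010×3.41 + 0.1224×8.71 + 0.1256×20.84 + 0.2063×46.56 + 0.2004×45.42 + 0.2444×87.68 = 44.1592 per 100,000.
Difference = 40.5503 − 44.1592 = -3.6090.

-3.61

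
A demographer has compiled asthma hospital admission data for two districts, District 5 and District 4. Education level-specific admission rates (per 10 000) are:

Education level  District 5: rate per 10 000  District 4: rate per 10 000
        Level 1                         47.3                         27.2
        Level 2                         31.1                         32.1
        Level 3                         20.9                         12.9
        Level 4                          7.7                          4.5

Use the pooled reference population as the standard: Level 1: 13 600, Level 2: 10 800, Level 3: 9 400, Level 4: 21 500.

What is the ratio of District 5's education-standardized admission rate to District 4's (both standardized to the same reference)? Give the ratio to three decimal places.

Standard total = 55 300; weights = 0.2459, 0.1953, 0.1700, 0.3888.
District 5: 0.2459×47.3 + 0.1953×31.1 + 0.1700×20.9 + 0.3888×7.7 = 24.2526 per 10 000.
District 4: 0.2459×27.2 + 0.1953×32.1 + 0.1700×12.9 + 0.3888×4.5 = 16.9007 per 10 000.
Ratio = 24.2526 ÷ 16.9007 = 1.43500.

1.435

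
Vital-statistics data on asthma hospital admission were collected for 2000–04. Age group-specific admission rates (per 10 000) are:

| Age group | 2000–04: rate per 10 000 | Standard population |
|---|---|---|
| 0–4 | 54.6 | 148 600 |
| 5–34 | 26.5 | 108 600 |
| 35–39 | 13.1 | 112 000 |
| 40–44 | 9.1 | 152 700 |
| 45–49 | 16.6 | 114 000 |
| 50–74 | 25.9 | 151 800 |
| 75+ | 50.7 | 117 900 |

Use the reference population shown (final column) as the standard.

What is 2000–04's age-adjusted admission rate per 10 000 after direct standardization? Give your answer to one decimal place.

28.3

Standard total = 905 600; weights = 0.1641, 0.1199, 0.1237, 0.1686, 0.1259, 0.1676, 0.1302.
Standardized rate: 0.1641×54.6 + 0.1199×26.5 + 0.1237×13.1 + 0.1686×9.1 + 0.1259×16.6 + 0.1676×25.9 + 0.1302×50.7 = 28.3235 per 10 000.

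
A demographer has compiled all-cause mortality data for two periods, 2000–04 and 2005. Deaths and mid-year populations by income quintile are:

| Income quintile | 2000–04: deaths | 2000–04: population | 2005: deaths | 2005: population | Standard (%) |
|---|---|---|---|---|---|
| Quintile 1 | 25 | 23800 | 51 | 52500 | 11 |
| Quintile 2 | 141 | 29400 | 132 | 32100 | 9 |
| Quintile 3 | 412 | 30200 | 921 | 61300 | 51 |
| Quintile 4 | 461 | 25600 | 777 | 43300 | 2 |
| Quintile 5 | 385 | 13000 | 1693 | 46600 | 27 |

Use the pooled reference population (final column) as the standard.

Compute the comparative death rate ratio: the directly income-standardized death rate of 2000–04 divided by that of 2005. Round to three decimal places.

0.866

Income-specific rates per 100000 for 2000–04: 105.04, 479.59, 1364.24, 1800.78, 2961.54.
For 2005: 97.14, 411.21, 1502.45, 1794.46, 3633.05.
Standard weights: 0.11, 0.09, 0.51, 0.02, 0.27.
2000–04: 0.1100×105.04 + 0.0900×479.59 + 0.5100×1364.24 + 0.0200×1800.78 + 0.2700×2961.54 = 1586.1105 per 100000.
2005: 0.1100×97.14 + 0.0900×411.21 + 0.5100×1502.45 + 0.0200×1794.46 + 0.2700×3633.05 = 1830.7549 per 100000.
Ratio = 1586.1105 ÷ 1830.7549 = 0.86637.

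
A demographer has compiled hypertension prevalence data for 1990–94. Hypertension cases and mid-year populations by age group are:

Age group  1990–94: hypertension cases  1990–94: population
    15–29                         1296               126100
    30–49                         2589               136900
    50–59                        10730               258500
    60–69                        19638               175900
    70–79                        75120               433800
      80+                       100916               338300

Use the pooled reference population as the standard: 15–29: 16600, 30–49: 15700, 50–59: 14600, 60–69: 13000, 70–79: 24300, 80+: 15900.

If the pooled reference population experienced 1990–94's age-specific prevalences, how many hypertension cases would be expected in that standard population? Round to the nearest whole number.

Age-specific rates per 1000 for 1990–94: 10.278, 18.912, 41.509, 111.643, 173.167, 298.303.
Expected hypertension cases = Σ (standard pop × age-specific rate ÷ 1000)
= 16600×10.278/1000 + 15700×18.912/1000 + 14600×41.509/1000 + 13000×111.643/1000 + 24300×173.167/1000 + 15900×298.303/1000
= 170.61 + 296.91 + 606.03 + 1451.36 + 4207.97 + 4743.02 = 11475.89.

11476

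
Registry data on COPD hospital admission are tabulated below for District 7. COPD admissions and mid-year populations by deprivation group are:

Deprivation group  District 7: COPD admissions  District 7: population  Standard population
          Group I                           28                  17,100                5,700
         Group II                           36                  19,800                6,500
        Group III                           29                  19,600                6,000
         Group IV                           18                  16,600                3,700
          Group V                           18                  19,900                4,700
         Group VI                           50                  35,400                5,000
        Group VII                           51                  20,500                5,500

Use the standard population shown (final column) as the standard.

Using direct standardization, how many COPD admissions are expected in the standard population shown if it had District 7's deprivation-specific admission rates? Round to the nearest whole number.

Deprivation-specific rates per 10,000 for District 7: 16.37, 18.18, 14.80, 10.84, 9.05, 14.12, 24.88.
Expected COPD admissions = Σ (standard pop × deprivation-specific rate ÷ 10,000)
= 5,700×16.37/10,000 + 6,500×18.18/10,000 + 6,000×14.80/10,000 + 3,700×10.84/10,000 + 4,700×9.05/10,000 + 5,000×14.12/10,000 + 5,500×24.88/10,000
= 9.33 + 11.82 + 8.88 + 4.01 + 4.25 + 7.06 + 13.68 = 59.04.

59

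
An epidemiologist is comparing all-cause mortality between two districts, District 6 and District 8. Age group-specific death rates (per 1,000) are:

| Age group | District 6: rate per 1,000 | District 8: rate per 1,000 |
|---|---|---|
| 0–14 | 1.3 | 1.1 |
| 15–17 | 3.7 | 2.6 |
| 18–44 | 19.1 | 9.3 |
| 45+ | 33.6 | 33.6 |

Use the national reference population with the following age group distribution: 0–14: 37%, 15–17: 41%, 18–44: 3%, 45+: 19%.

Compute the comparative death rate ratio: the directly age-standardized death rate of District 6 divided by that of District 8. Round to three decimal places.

1.101

Standard weights: 0.37, 0.41, 0.03, 0.19.
District 6: 0.3700×1.3 + 0.4100×3.7 + 0.0300×19.1 + 0.1900×33.6 = 8.9550 per 1,000.
District 8: 0.3700×1.1 + 0.4100×2.6 + 0.0300×9.3 + 0.1900×33.6 = 8.1360 per 1,000.
Ratio = 8.9550 ÷ 8.1360 = 1.10066.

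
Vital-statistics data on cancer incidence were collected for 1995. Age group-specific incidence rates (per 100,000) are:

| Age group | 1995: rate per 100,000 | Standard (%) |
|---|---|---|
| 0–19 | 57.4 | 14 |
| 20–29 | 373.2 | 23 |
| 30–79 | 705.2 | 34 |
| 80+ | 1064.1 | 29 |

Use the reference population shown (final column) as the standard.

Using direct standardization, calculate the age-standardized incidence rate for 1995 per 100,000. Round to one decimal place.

Standard weights: 0.14, 0.23, 0.34, 0.29.
Standardized rate: 0.1400×57.4 + 0.2300×373.2 + 0.3400×705.2 + 0.2900×1064.1 = 642.2290 per 100,000.

642.2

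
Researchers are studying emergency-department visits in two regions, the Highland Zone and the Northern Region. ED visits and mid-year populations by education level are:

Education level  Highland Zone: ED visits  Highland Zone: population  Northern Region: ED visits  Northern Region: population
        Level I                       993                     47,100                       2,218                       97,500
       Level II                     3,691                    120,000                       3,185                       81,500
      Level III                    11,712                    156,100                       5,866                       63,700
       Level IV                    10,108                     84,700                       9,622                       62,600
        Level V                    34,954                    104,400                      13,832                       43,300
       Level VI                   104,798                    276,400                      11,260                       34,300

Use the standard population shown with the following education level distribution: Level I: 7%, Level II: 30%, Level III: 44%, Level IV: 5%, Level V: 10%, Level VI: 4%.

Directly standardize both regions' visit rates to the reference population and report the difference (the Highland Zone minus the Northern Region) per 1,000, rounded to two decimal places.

-8.27

Education-specific rates per 1,000 for the Highland Zone: 21.083, 30.758, 75.029, 119.339, 334.808, 379.153.
For the Northern Region: 22.749, 39.080, 92.088, 153.706, 319.446, 328.280.
Standard weights: 0.07, 0.30, 0.44, 0.05, 0.10, 0.04.
The Highland Zone: 0.0700×21.083 + 0.3000×30.758 + 0.4400×75.029 + 0.0500×119.339 + 0.1000×334.808 + 0.0400×379.153 = 98.3299 per 1,000.
The Northern Region: 0.0700×22.749 + 0.3000×39.080 + 0.4400×92.088 + 0.0500×153.706 + 0.1000×319.446 + 0.0400×328.280 = 106.5961 per 1,000.
Difference = 98.3299 − 106.5961 = -8.2662.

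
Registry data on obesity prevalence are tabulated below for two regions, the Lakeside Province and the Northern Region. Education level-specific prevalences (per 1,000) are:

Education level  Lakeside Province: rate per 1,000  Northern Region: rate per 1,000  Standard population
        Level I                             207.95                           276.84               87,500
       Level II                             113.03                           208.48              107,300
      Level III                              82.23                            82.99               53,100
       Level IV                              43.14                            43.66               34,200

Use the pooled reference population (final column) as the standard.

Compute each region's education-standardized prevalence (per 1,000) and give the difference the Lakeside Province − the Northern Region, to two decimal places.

-57.88

Standard total = 282,100; weights = 0.3102, 0.3804, 0.1882, 0.1212.
The Lakeside Province: 0.3102×207.95 + 0.3804×113.03 + 0.1882×82.23 + 0.1212×43.14 = 128.2012 per 1,000.
The Northern Region: 0.3102×276.84 + 0.3804×208.48 + 0.1882×82.99 + 0.1212×43.66 = 186.0806 per 1,000.
Difference = 128.2012 − 186.0806 = -57.8795.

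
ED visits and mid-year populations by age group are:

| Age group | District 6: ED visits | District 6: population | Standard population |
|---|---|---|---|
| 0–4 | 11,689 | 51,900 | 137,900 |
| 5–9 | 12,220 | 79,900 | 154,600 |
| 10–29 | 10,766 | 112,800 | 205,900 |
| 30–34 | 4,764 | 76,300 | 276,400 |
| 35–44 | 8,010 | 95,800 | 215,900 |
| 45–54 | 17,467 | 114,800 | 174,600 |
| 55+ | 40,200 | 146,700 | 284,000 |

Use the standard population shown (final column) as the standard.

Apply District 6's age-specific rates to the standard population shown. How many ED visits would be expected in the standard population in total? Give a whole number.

Age-specific rates per 1,000 for District 6: 225.222, 152.941, 95.443, 62.438, 83.612, 152.152, 274.029.
Expected ED visits = Σ (standard pop × age-specific rate ÷ 1,000)
= 137,900×225.222/1,000 + 154,600×152.941/1,000 + 205,900×95.443/1,000 + 276,400×62.438/1,000 + 215,900×83.612/1,000 + 174,600×152.152/1,000 + 284,000×274.029/1,000
= 31058.06 + 23644.71 + 19651.77 + 17257.79 + 18051.76 + 26565.66 + 77824.13 = 214053.88.

214054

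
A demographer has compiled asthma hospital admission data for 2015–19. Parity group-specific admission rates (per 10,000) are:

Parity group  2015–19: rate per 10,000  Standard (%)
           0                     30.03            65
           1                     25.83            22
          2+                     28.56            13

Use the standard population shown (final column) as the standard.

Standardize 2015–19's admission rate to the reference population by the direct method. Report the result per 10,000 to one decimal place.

Standard weights: 0.65, 0.22, 0.13.
Standardized rate: 0.6500×30.03 + 0.2200×25.83 + 0.1300×28.56 = 28.9149 per 10,000.

28.9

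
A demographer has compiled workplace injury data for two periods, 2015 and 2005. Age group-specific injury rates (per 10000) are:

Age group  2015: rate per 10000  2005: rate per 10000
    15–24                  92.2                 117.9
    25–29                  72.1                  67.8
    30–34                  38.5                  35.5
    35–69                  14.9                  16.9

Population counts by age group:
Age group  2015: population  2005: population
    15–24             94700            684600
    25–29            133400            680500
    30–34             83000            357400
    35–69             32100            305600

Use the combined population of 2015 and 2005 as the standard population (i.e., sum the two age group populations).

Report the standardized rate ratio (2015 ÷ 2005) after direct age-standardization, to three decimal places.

Combined standard total = 2371300; weights = 0.3286, 0.3432, 0.1857, 0.1424.
2015: 0.3286×92.2 + 0.3432×72.1 + 0.1857×38.5 + 0.1424×14.9 = 64.3195 per 10000.
2005: 0.3286×117.9 + 0.3432×67.8 + 0.1857×35.5 + 0.1424×16.9 = 71.0173 per 10000.
Ratio = 64.3195 ÷ 71.0173 = 0.90569.

0.906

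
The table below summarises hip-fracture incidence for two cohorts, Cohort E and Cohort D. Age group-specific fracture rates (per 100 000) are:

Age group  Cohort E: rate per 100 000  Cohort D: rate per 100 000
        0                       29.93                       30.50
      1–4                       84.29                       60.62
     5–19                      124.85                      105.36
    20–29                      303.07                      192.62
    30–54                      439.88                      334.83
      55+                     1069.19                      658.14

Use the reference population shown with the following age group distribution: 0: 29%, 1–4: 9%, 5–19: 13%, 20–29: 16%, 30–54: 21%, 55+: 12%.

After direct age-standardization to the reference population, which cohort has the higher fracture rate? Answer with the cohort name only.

Cohort E

Standard weights: 0.29, 0.09, 0.13, 0.16, 0.21, 0.12.
Cohort E: 0.2900×29.93 + 0.0900×84.29 + 0.1300×124.85 + 0.1600×303.07 + 0.2100×439.88 + 0.1200×1069.19 = 301.6651 per 100 000.
Cohort D: 0.2900×30.50 + 0.0900×60.62 + 0.1300×105.36 + 0.1600×192.62 + 0.2100×334.83 + 0.1200×658.14 = 208.1079 per 100 000.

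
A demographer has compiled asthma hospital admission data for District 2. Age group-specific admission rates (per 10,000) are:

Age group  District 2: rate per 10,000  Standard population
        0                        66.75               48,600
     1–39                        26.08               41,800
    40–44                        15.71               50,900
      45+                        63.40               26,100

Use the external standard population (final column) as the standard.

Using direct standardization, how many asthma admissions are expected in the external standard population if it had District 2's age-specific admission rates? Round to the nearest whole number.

Expected asthma admissions = Σ (standard pop × age-specific rate ÷ 10,000)
= 48,600×66.75/10,000 + 41,800×26.08/10,000 + 50,900×15.71/10,000 + 26,100×63.40/10,000
= 324.40 + 109.01 + 79.96 + 165.47 = 678.86.

679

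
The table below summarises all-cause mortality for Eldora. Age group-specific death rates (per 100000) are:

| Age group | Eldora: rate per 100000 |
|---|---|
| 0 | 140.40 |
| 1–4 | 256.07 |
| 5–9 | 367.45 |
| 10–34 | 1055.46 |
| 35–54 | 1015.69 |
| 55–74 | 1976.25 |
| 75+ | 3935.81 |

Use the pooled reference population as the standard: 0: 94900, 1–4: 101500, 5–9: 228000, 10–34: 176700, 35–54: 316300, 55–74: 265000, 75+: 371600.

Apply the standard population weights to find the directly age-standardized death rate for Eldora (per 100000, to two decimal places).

Standard total = 1554000; weights = 0.0611, 0.0653, 0.1467, 0.1137, 0.2035, 0.1705, 0.2391.
Standardized rate: 0.0611×140.40 + 0.0653×256.07 + 0.1467×367.45 + 0.1137×1055.46 + 0.2035×1015.69 + 0.1705×1976.25 + 0.2391×3935.81 = 1684.1116 per 100000.

1684.11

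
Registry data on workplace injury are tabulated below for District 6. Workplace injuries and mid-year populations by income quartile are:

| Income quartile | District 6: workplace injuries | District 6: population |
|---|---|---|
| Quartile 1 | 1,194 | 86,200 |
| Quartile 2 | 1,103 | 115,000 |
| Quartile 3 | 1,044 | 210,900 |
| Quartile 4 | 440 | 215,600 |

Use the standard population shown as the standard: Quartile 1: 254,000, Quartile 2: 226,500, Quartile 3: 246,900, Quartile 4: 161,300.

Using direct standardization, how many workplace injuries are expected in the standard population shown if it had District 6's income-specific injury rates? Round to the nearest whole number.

Income-specific rates per 10,000 for District 6: 138.52, 95.91, 49.50, 20.41.
Expected workplace injuries = Σ (standard pop × income-specific rate ÷ 10,000)
= 254,000×138.52/10,000 + 226,500×95.91/10,000 + 246,900×49.50/10,000 + 161,300×20.41/10,000
= 3518.28 + 2172.43 + 1222.21 + 329.18 = 7242.10.

7242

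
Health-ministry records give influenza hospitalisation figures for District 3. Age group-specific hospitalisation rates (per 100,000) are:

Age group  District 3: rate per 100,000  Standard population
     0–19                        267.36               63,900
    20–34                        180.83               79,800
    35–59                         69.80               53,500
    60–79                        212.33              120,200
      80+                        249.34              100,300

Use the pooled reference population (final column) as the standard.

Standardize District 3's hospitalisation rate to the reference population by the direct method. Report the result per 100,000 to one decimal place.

Standard total = 417,700; weights = 0.1530, 0.1910, 0.1281, 0.2878, 0.2401.
Standardized rate: 0.1530×267.36 + 0.1910×180.83 + 0.1281×69.80 + 0.2878×212.33 + 0.2401×249.34 = 205.3620 per 100,000.

205.4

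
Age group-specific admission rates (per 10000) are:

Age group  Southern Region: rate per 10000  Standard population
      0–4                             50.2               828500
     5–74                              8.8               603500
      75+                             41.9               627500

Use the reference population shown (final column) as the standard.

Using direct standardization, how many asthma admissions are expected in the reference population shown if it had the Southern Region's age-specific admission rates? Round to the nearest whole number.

7319

Expected asthma admissions = Σ (standard pop × age-specific rate ÷ 10000)
= 828500×50.2/10000 + 603500×8.8/10000 + 627500×41.9/10000
= 4159.07 + 531.08 + 2629.22 = 7319.38.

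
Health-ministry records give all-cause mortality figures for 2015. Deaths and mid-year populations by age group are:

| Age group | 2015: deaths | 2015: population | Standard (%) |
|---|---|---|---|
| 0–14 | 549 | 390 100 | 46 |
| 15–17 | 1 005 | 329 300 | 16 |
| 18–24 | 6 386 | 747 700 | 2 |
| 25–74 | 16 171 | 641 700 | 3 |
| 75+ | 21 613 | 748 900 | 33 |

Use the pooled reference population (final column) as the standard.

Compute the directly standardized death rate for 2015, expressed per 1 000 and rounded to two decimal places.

11.59

Age-specific rates per 1 000 for 2015: 1.407, 3.052, 8.541, 25.200, 28.860.
Standard weights: 0.46, 0.16, 0.02, 0.03, 0.33.
Standardized rate: 0.4600×1.407 + 0.1600×3.052 + 0.0200×8.541 + 0.0300×25.200 + 0.3300×28.860 = 11.5862 per 1 000.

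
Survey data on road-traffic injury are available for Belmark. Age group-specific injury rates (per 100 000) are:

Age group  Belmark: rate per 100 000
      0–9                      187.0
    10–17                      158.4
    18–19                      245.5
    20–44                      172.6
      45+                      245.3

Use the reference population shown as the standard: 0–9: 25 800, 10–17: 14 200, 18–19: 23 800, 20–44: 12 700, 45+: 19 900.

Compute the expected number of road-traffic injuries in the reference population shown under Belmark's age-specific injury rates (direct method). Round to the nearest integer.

Expected road-traffic injuries = Σ (standard pop × age-specific rate ÷ 100 000)
= 25 800×187.0/100 000 + 14 200×158.4/100 000 + 23 800×245.5/100 000 + 12 700×172.6/100 000 + 19 900×245.3/100 000
= 48.25 + 22.49 + 58.43 + 21.92 + 48.81 = 199.90.

200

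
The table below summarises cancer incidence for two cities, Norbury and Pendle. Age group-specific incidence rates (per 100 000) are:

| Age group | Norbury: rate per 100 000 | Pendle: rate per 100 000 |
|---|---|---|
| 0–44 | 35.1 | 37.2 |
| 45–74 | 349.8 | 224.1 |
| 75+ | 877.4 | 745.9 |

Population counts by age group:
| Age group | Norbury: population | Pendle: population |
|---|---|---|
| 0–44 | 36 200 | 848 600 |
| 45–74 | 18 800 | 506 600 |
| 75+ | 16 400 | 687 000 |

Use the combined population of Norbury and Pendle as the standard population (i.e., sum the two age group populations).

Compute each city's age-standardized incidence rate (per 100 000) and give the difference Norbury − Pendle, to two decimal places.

Combined standard total = 2 113 600; weights = 0.4186, 0.2486, 0.3328.
Norbury: 0.4186×35.1 + 0.2486×349.8 + 0.3328×877.4 = 393.6433 per 100 000.
Pendle: 0.4186×37.2 + 0.2486×224.1 + 0.3328×745.9 = 319.5130 per 100 000.
Difference = 393.6433 − 319.5130 = 74.1303.

74.13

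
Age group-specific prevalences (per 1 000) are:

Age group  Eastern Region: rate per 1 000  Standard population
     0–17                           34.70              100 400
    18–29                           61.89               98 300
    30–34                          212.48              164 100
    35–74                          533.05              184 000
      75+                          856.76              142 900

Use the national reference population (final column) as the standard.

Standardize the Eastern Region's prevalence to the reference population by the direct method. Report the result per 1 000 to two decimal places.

Standard total = 689 700; weights = 0.1456, 0.1425, 0.2379, 0.2668, 0.2072.
Standardized rate: 0.1456×34.70 + 0.1425×61.89 + 0.2379×212.48 + 0.2668×533.05 + 0.2072×856.76 = 384.1494 per 1 000.

384.15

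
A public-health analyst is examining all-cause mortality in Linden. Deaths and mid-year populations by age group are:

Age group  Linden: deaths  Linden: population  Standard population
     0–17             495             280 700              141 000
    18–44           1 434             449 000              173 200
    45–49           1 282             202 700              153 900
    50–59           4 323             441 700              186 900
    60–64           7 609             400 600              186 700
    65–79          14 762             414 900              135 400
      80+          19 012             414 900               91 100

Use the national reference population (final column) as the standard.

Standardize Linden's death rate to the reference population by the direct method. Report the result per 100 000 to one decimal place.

1511.2

Age-specific rates per 100 000 for Linden: 176.34, 319.38, 632.46, 978.72, 1899.40, 3557.97, 4582.31.
Standard total = 1 068 200; weights = 0.1320, 0.1621, 0.1441, 0.1750, 0.1748, 0.1268, 0.0853.
Standardized rate: 0.1320×176.34 + 0.1621×319.38 + 0.1441×632.46 + 0.1750×978.72 + 0.1748×1899.40 + 0.1268×3557.97 + 0.0853×4582.31 = 1511.1908 per 100 000.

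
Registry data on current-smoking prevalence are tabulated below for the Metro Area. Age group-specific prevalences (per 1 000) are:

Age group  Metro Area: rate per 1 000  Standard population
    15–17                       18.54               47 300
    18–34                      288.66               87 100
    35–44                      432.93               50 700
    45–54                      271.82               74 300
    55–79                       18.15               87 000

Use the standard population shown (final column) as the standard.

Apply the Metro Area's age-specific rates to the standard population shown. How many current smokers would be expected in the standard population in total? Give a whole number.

Expected current smokers = Σ (standard pop × age-specific rate ÷ 1 000)
= 47 300×18.54/1 000 + 87 100×288.66/1 000 + 50 700×432.93/1 000 + 74 300×271.82/1 000 + 87 000×18.15/1 000
= 876.94 + 25142.29 + 21949.55 + 20196.23 + 1579.05 = 69744.06.

69744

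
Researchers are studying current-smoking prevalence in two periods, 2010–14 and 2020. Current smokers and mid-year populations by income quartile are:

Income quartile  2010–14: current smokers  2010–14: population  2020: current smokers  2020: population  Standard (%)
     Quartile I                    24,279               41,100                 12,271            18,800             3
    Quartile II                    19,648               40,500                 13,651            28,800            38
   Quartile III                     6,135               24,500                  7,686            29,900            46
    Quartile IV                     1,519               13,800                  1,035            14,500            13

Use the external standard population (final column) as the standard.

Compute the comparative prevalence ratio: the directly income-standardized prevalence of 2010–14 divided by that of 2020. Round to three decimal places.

Income-specific rates per 1,000 for 2010–14: 590.730, 485.136, 250.408, 110.072.
For 2020: 652.713, 473.993, 257.057, 71.379.
Standard weights: 0.03, 0.38, 0.46, 0.13.
2010–14: 0.0300×590.730 + 0.3800×485.136 + 0.4600×250.408 + 0.1300×110.072 = 331.5707 per 1,000.
2020: 0.0300×652.713 + 0.3800×473.993 + 0.4600×257.057 + 0.1300×71.379 = 327.2242 per 1,000.
Ratio = 331.5707 ÷ 327.2242 = 1.01328.

1.013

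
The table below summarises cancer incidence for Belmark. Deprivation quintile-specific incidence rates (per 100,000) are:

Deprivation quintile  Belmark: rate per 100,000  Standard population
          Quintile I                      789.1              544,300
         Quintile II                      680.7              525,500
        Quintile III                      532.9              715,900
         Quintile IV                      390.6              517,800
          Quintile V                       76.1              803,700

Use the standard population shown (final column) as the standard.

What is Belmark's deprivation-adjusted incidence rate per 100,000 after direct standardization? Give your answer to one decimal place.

460.9

Standard total = 3,107,200; weights = 0.1752, 0.1691, 0.2304, 0.1666, 0.2587.
Standardized rate: 0.1752×789.1 + 0.1691×680.7 + 0.2304×532.9 + 0.1666×390.6 + 0.2587×76.1 = 460.9077 per 100,000.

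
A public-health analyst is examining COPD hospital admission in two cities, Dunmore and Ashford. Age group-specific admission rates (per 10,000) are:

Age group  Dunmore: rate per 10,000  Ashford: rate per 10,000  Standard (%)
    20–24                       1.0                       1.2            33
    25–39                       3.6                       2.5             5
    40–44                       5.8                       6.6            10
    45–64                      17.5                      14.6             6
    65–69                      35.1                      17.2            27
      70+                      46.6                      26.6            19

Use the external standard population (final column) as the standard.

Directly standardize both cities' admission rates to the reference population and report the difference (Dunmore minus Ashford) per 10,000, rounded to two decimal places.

Standard weights: 0.33, 0.05, 0.10, 0.06, 0.27, 0.19.
Dunmore: 0.3300×1.0 + 0.0500×3.6 + 0.1000×5.8 + 0.0600×17.5 + 0.2700×35.1 + 0.1900×46.6 = 20.4710 per 10,000.
Ashford: 0.3300×1.2 + 0.0500×2.5 + 0.1000×6.6 + 0.0600×14.6 + 0.2700×17.2 + 0.1900×26.6 = 11.7550 per 10,000.
Difference = 20.4710 − 11.7550 = 8.7160.

8.72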